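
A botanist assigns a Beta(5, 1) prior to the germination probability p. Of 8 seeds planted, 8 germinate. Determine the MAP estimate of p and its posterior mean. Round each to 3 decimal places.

MAP: 1.000. Posterior mean: 0.929.

Posterior: Beta(5+8, 1+0) = Beta(13, 1).
Since β = 1 ≤ 1 and α > 1, the Beta density is monotone increasing on [0,1]; the mode is at 1.
Mean = 13/(13+1) = 0.929.
Mode > mean: the posterior has a left tail.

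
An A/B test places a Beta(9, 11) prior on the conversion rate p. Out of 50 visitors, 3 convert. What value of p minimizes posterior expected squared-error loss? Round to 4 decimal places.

Posterior: Beta(9+3, 11+47) = Beta(12, 58).
Mode = (12−1)/(12+58−2) = 11/68 = 0.1618.
Mean = 12/(12+58) = 12/70 = 0.1714.
Squared-error loss ⇒ the optimal estimator is the posterior mean.

0.1714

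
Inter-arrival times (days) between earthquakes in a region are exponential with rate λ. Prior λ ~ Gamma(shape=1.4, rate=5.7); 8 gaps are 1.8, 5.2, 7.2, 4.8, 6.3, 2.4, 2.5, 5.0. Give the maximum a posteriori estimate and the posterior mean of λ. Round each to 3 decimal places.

MAP = 0.205; posterior mean = 0.230

Σ times = 35.2. Posterior: Gamma(shape = 1.4+8 = 9.4, rate = 5.7+35.2 = 40.9).
Mode = (α−1)/β = 8.4/40.9 = 0.205.
Mean = α/β = 9.4/40.9 = 0.230.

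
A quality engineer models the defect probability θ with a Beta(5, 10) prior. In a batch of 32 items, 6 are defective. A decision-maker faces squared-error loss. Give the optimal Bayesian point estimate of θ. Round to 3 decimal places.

0.234

Posterior: Beta(5+6, 10+26) = Beta(11, 36).
Mode = (11−1)/(11+36−2) = 10/45 = 0.222.
Mean = 11/(11+36) = 11/47 = 0.234.
Squared-error loss ⇒ the optimal estimator is the posterior mean.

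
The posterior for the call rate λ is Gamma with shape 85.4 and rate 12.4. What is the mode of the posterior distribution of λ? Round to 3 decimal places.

6.806

Mode = (α−1)/β = 84.4/12.4 = 6.806.
Mean = α/β = 85.4/12.4 = 6.887.
This is the posterior mode — the MAP estimate.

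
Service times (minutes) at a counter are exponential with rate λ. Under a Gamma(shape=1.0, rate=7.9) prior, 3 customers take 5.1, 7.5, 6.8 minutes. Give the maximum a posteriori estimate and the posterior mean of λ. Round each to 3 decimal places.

MAP = 0.110; posterior mean = 0.147

Σ times = 19.4. Posterior: Gamma(shape = 1.0+3 = 4.0, rate = 7.9+19.4 = 27.3).
Mode = (α−1)/β = 3.0/27.3 = 0.110.
Mean = α/β = 4.0/27.3 = 0.147.
The posterior is right-skewed, so the mean exceeds the mode.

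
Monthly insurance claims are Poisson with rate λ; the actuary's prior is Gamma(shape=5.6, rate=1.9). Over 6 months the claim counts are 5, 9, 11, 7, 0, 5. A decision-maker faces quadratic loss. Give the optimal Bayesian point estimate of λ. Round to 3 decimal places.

Σ counts = 37. Posterior: Gamma(shape = 5.6+37 = 42.6, rate = 1.9+6 = 7.9).
Mode = (α−1)/β = 41.6/7.9 = 5.266.
Mean = α/β = 42.6/7.9 = 5.392.
Quadratic loss ⇒ the optimal estimator is the posterior mean.

5.392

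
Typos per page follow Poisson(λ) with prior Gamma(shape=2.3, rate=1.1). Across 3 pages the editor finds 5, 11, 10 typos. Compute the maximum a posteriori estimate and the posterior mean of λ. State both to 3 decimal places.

λ_MAP = 6.659, E[λ|data] = 6.902

Σ counts = 26. Posterior: Gamma(shape = 2.3+26 = 28.3, rate = 1.1+3 = 4.1).
Mode = (α−1)/β = 27.3/4.1 = 6.659.
Mean = α/β = 28.3/4.1 = 6.902.
Mean > mode: the posterior has a right tail.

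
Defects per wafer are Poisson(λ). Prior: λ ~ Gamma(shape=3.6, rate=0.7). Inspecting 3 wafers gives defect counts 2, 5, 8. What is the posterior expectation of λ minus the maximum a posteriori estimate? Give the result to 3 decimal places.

0.270

Σ counts = 15. Posterior: Gamma(shape = 3.6+15 = 18.6, rate = 0.7+3 = 3.7).
Mode = (α−1)/β = 17.6/3.7 = 4.757.
Mean = α/β = 18.6/3.7 = 5.027.
Difference = 5.027 − 4.757 = 0.270.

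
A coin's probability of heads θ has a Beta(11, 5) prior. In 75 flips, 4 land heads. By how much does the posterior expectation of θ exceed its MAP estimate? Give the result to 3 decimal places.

0.008

Posterior: Beta(11+4, 5+71) = Beta(15, 76).
Mode = (15−1)/(15+76−2) = 14/89 = 0.157.
Mean = 15/(15+76) = 15/91 = 0.165.
Difference = 0.165 − 0.157 = 0.008.
Mean > mode: the posterior has a right tail.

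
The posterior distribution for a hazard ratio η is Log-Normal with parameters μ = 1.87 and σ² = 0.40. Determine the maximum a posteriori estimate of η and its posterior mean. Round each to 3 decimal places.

maximum a posteriori estimate = 4.349, posterior mean = 7.925

Mode = exp(μ − σ²) = exp(1.47) = 4.349.
Mean = exp(μ + σ²/2) = exp(2.070) = 7.925.
Right-skewed posterior ⇒ mode < mean.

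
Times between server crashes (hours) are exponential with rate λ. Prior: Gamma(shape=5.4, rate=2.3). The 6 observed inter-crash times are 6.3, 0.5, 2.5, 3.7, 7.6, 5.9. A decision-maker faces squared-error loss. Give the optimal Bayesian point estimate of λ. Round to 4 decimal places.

0.3958

Σ times = 26.5. Posterior: Gamma(shape = 5.4+6 = 11.4, rate = 2.3+26.5 = 28.8).
Mode = (α−1)/β = 10.4/28.8 = 0.3611.
Mean = α/β = 11.4/28.8 = 0.3958.
Squared-error loss ⇒ the optimal estimator is the posterior mean.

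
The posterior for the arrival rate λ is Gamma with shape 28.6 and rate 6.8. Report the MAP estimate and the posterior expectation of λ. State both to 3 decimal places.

MAP = 4.059, posterior mean = 4.206

Mode = (α−1)/β = 27.6/6.8 = 4.059.
Mean = α/β = 28.6/6.8 = 4.206.
Mean > mode: the posterior has a right tail.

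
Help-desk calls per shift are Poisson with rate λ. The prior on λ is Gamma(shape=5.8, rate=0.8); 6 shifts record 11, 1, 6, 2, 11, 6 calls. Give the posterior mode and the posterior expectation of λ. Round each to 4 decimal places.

MAP = 6.1471, posterior mean = 6.2941

Σ counts = 37. Posterior: Gamma(shape = 5.8+37 = 42.8, rate = 0.8+6 = 6.8).
Mode = (α−1)/β = 41.8/6.8 = 6.1471.
Mean = α/β = 42.8/6.8 = 6.2941.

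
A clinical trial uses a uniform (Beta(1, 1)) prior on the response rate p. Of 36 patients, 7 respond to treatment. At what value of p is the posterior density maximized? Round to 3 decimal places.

Posterior: Beta(1+7, 1+29) = Beta(8, 30).
Mode = (8−1)/(8+30−2) = 7/36 = 0.194.
With a flat prior the MAP equals the MLE, 7/36.
Mean = 8/(8+30) = 8/38 = 0.211.
This is the posterior mode — the MAP estimate.

0.194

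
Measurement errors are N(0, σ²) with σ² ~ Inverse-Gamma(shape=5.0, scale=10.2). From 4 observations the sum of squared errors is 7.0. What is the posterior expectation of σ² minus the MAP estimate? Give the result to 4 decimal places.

0.5708

Posterior: Inverse-Gamma(shape = 5.0+4/2 = 7.0, scale = 10.2+7.0/2 = 13.7).
Mode = β/(α+1) = 13.7/8.0 = 1.7125.
Mean = β/(α−1) = 13.7/6.0 = 2.2833.
Difference = 2.2833 − 1.7125 = 0.5708.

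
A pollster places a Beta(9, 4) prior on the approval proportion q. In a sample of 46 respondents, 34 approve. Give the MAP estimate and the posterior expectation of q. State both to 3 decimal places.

Posterior: Beta(9+34, 4+12) = Beta(43, 16).
Mode = (43−1)/(43+16−2) = 42/57 = 0.737.
Mean = 43/(43+16) = 43/59 = 0.729.

MAP = 0.737, posterior mean = 0.729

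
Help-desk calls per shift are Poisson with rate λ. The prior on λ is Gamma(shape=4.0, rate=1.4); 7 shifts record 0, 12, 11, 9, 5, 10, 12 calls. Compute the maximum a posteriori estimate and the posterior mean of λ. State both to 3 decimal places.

MAP = 7.381; posterior mean = 7.500

Σ counts = 59. Posterior: Gamma(shape = 4.0+59 = 63.0, rate = 1.4+7 = 8.4).
Mode = (α−1)/β = 62.0/8.4 = 7.381.
Mean = α/β = 63.0/8.4 = 7.500.
The posterior is right-skewed, so the mean exceeds the mode.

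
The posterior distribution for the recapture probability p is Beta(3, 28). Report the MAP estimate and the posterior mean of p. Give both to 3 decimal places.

Mode = (3−1)/(3+28−2) = 2/29 = 0.069.
Mean = 3/(3+28) = 3/31 = 0.097.
Mean > mode: the posterior has a right tail.

MAP estimate = 0.069, posterior mean = 0.097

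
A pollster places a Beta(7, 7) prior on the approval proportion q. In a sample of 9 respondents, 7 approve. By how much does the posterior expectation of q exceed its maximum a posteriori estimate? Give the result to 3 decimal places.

-0.010

Posterior: Beta(7+7, 7+2) = Beta(14, 9).
Mode = (14−1)/(14+9−2) = 13/21 = 0.619.
Mean = 14/(14+9) = 14/23 = 0.609.
Difference = 0.609 − 0.619 = -0.010.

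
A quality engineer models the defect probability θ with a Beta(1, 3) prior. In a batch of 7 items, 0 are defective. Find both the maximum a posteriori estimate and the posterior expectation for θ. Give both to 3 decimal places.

Posterior: Beta(1+0, 3+7) = Beta(1, 10).
Since α = 1 ≤ 1 and β > 1, the Beta density is monotone decreasing on [0,1]; the mode is at 0.
Mean = 1/(1+10) = 0.091.
The posterior is right-skewed, so the mean exceeds the mode.

θ_MAP = 0.000, E[θ|data] = 0.091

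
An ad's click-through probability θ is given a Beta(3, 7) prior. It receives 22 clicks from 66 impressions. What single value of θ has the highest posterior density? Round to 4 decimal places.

0.3243

Posterior: Beta(3+22, 7+44) = Beta(25, 51).
Mode = (25−1)/(25+51−2) = 24/74 = 0.3243.
Mean = 25/(25+51) = 25/76 = 0.3289.
This is the posterior mode — the MAP estimate.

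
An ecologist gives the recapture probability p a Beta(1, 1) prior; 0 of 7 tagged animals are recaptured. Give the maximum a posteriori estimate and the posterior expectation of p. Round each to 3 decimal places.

Posterior: Beta(1+0, 1+7) = Beta(1, 8).
Since α = 1 ≤ 1 and β > 1, the Beta density is monotone decreasing on [0,1]; the mode is at 0.
Mean = 1/(1+8) = 0.111.
The mean is pulled above the mode by the posterior's right skew.

p_MAP = 0.000, E[p|data] = 0.111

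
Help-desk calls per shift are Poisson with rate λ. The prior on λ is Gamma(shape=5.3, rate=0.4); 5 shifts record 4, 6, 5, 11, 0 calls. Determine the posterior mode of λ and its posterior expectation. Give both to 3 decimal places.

MAP = 5.611, posterior mean = 5.796

Σ counts = 26. Posterior: Gamma(shape = 5.3+26 = 31.3, rate = 0.4+5 = 5.4).
Mode = (α−1)/β = 30.3/5.4 = 5.611.
Mean = α/β = 31.3/5.4 = 5.796.
The posterior is right-skewed, so the mean exceeds the mode.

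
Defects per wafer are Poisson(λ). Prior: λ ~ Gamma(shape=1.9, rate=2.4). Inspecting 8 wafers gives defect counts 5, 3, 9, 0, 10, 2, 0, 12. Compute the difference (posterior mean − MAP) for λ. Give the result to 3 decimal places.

Σ counts = 41. Posterior: Gamma(shape = 1.9+41 = 42.9, rate = 2.4+8 = 10.4).
Mode = (α−1)/β = 41.9/10.4 = 4.029.
Mean = α/β = 42.9/10.4 = 4.125.
Difference = 4.125 − 4.029 = 0.096.
The posterior is right-skewed, so the mean exceeds the mode.

0.096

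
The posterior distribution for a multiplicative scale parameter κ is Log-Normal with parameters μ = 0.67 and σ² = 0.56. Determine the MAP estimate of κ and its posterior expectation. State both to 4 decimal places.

Mode = exp(μ − σ²) = exp(0.11) = 1.1163.
Mean = exp(μ + σ²/2) = exp(0.950) = 2.5857.

MAP: 1.1163. Posterior mean: 2.5857.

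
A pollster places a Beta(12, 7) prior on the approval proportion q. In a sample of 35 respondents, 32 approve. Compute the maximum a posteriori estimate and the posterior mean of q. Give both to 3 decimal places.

MAP = 0.827, posterior mean = 0.815

Posterior: Beta(12+32, 7+3) = Beta(44, 10).
Mode = (44−1)/(44+10−2) = 43/52 = 0.827.
Mean = 44/(44+10) = 44/54 = 0.815.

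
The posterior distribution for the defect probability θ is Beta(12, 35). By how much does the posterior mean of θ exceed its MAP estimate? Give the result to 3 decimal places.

Mode = (12−1)/(12+35−2) = 11/45 = 0.244.
Mean = 12/(12+35) = 12/47 = 0.255.
Difference = 0.255 − 0.244 = 0.011.

0.011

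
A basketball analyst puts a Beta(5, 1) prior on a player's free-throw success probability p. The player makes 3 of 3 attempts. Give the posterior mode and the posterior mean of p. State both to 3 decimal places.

Posterior: Beta(5+3, 1+0) = Beta(8, 1).
Since β = 1 ≤ 1 and α > 1, the Beta density is monotone increasing on [0,1]; the mode is at 1.
Mean = 8/(8+1) = 0.889.
Left-skewed posterior ⇒ mean < mode.

MAP = 1.000; posterior mean = 0.889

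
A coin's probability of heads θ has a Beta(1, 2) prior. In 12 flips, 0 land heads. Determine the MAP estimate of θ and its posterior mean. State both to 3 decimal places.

Posterior: Beta(1+0, 2+12) = Beta(1, 14).
Since α = 1 ≤ 1 and β > 1, the Beta density is monotone decreasing on [0,1]; the mode is at 0.
Mean = 1/(1+14) = 0.067.

MAP estimate = 0.000, posterior mean = 0.067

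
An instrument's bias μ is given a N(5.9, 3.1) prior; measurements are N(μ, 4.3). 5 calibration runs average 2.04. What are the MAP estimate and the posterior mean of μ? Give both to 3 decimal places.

Posterior for μ is Normal. Precision-weighted mean: (1/3.1·5.9 + 5/4.3·2.04) / (1/3.1 + 5/4.3) = 2.878.
A Normal posterior is symmetric, so mode = mean.

MAP estimate = 2.878, posterior mean = 2.878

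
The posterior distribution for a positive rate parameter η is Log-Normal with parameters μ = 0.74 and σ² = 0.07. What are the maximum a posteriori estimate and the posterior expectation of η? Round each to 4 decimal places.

Mode = exp(μ − σ²) = exp(0.67) = 1.9542.
Mean = exp(μ + σ²/2) = exp(0.775) = 2.1706.

MAP = 1.9542, posterior mean = 2.1706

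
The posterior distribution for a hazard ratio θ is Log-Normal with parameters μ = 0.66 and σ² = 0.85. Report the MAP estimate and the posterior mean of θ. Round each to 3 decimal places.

MAP: 0.827. Posterior mean: 2.959.

Mode = exp(μ − σ²) = exp(-0.19) = 0.827.
Mean = exp(μ + σ²/2) = exp(1.085) = 2.959.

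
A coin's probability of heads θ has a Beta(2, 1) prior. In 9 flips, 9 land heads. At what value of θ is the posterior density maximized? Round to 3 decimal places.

Posterior: Beta(2+9, 1+0) = Beta(11, 1).
Since β = 1 ≤ 1 and α > 1, the Beta density is monotone increasing on [0,1]; the mode is at 1.
Mean = 11/(11+1) = 0.917.
This is the posterior mode — the MAP estimate.

1.000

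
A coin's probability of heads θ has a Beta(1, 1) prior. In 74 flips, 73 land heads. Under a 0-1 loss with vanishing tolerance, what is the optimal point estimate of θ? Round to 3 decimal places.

0.986

Posterior: Beta(1+73, 1+1) = Beta(74, 2).
Mode = (74−1)/(74+2−2) = 73/74 = 0.986.
With a flat prior the MAP equals the MLE, 73/74.
Mean = 74/(74+2) = 74/76 = 0.974.
This is the posterior mode — the MAP estimate.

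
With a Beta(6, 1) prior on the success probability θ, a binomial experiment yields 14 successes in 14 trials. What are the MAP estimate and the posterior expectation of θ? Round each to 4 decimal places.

Posterior: Beta(6+14, 1+0) = Beta(20, 1).
Since β = 1 ≤ 1 and α > 1, the Beta density is monotone increasing on [0,1]; the mode is at 1.
Mean = 20/(20+1) = 0.9524.
Mode > mean: the posterior has a left tail.

θ_MAP = 1.0000, E[θ|data] = 0.9524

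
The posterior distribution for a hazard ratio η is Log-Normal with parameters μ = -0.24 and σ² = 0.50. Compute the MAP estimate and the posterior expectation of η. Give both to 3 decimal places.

MAP estimate = 0.477, posterior expectation = 1.010

Mode = exp(μ − σ²) = exp(-0.74) = 0.477.
Mean = exp(μ + σ²/2) = exp(0.010) = 1.010.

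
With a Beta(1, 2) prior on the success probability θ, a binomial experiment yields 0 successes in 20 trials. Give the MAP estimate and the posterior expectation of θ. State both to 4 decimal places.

θ_MAP = 0.0000, E[θ|data] = 0.0435

Posterior: Beta(1+0, 2+20) = Beta(1, 22).
Since α = 1 ≤ 1 and β > 1, the Beta density is monotone decreasing on [0,1]; the mode is at 0.
Mean = 1/(1+22) = 0.0435.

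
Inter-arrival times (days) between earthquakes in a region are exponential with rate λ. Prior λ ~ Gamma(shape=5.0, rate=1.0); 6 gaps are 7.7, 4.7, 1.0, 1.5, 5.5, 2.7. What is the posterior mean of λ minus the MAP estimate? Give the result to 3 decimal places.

Σ times = 23.1. Posterior: Gamma(shape = 5.0+6 = 11.0, rate = 1.0+23.1 = 24.1).
Mode = (α−1)/β = 10.0/24.1 = 0.415.
Mean = α/β = 11.0/24.1 = 0.456.
Difference = 0.456 − 0.415 = 0.041.
Right-skewed posterior ⇒ mode < mean.

0.041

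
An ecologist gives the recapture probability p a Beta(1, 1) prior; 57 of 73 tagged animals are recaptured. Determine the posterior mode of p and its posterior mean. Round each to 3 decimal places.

Posterior: Beta(1+57, 1+16) = Beta(58, 17).
Mode = (58−1)/(58+17−2) = 57/73 = 0.781.
With a flat prior the MAP equals the MLE, 57/73.
Mean = 58/(58+17) = 58/75 = 0.773.

MAP = 0.781, posterior mean = 0.773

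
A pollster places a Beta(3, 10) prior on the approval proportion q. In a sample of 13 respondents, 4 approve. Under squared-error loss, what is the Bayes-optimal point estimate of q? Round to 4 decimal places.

0.2692

Posterior: Beta(3+4, 10+9) = Beta(7, 19).
Mode = (7−1)/(7+19−2) = 6/24 = 0.2500.
Mean = 7/(7+19) = 7/26 = 0.2692.
Squared-error loss ⇒ the optimal estimator is the posterior mean.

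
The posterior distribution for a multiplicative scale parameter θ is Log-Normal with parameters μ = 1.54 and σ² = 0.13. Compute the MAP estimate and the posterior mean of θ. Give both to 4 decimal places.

Mode = exp(μ − σ²) = exp(1.41) = 4.0960.
Mean = exp(μ + σ²/2) = exp(1.605) = 4.9779.

MAP = 4.0960; posterior mean = 4.9779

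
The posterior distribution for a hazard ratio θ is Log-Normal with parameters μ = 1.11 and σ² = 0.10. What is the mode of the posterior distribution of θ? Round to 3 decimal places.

2.746

Mode = exp(μ − σ²) = exp(1.01) = 2.746.
Mean = exp(μ + σ²/2) = exp(1.160) = 3.190.
This is the posterior mode — the MAP estimate.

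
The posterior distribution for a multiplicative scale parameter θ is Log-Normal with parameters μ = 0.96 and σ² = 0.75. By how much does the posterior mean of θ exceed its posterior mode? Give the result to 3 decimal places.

2.566

Mode = exp(μ − σ²) = exp(0.21) = 1.234.
Mean = exp(μ + σ²/2) = exp(1.335) = 3.800.
Difference = 3.800 − 1.234 = 2.566.
Right-skewed posterior ⇒ mode < mean.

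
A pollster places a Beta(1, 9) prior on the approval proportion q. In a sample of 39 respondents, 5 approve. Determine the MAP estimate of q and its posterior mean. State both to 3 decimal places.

Posterior: Beta(1+5, 9+34) = Beta(6, 43).
Mode = (6−1)/(6+43−2) = 5/47 = 0.106.
Mean = 6/(6+43) = 6/49 = 0.122.
Right-skewed posterior ⇒ mode < mean.

MAP = 0.106; posterior mean = 0.122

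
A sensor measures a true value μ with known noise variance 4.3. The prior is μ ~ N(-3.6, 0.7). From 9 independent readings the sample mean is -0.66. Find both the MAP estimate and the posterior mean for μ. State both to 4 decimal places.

μ_MAP = -1.8526, E[μ|data] = -1.8526

Posterior for μ is Normal. Precision-weighted mean: (1/0.7·-3.6 + 9/4.3·-0.66) / (1/0.7 + 9/4.3) = -1.8526.
A Normal posterior is symmetric, so mode = mean.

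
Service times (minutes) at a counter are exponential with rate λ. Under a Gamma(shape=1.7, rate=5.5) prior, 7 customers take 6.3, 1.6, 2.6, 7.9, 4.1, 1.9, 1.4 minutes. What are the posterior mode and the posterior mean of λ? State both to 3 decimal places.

MAP = 0.246, posterior mean = 0.278

Σ times = 25.8. Posterior: Gamma(shape = 1.7+7 = 8.7, rate = 5.5+25.8 = 31.3).
Mode = (α−1)/β = 7.7/31.3 = 0.246.
Mean = α/β = 8.7/31.3 = 0.278.
The posterior is right-skewed, so the mean exceeds the mode.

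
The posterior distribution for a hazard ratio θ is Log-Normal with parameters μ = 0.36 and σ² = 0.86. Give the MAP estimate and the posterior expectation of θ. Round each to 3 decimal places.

Mode = exp(μ − σ²) = exp(-0.50) = 0.607.
Mean = exp(μ + σ²/2) = exp(0.790) = 2.203.
The posterior is right-skewed, so the mean exceeds the mode.

θ_MAP = 0.607, E[θ|data] = 2.203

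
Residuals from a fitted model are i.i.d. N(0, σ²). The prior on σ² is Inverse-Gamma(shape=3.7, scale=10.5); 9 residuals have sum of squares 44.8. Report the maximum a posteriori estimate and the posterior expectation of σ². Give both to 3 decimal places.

MAP = 3.576, posterior mean = 4.569

Posterior: Inverse-Gamma(shape = 3.7+9/2 = 8.2, scale = 10.5+44.8/2 = 32.9).
Mode = β/(α+1) = 32.9/9.2 = 3.576.
Mean = β/(α−1) = 32.9/7.2 = 4.569.
Right-skewed posterior ⇒ mode < mean.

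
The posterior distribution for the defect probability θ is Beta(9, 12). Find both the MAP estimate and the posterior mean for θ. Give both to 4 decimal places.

MAP: 0.4211. Posterior mean: 0.4286.

Mode = (9−1)/(9+12−2) = 8/19 = 0.4211.
Mean = 9/(9+12) = 9/21 = 0.4286.
The posterior is right-skewed, so the mean exceeds the mode.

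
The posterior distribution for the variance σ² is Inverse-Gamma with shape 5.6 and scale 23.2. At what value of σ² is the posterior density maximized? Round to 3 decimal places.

3.515

Mode = β/(α+1) = 23.2/6.6 = 3.515.
Mean = β/(α−1) = 23.2/4.6 = 5.043.
This is the posterior mode — the MAP estimate.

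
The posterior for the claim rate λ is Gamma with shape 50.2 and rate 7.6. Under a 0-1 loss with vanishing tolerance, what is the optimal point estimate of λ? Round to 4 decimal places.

6.4737

Mode = (α−1)/β = 49.2/7.6 = 6.4737.
Mean = α/β = 50.2/7.6 = 6.6053.
This is the posterior mode — the MAP estimate.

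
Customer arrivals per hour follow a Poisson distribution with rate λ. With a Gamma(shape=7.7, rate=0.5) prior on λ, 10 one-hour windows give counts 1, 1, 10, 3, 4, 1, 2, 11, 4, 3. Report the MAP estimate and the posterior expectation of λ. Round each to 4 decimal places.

Σ counts = 40. Posterior: Gamma(shape = 7.7+40 = 47.7, rate = 0.5+10 = 10.5).
Mode = (α−1)/β = 46.7/10.5 = 4.4476.
Mean = α/β = 47.7/10.5 = 4.5429.

λ_MAP = 4.4476, E[λ|data] = 4.5429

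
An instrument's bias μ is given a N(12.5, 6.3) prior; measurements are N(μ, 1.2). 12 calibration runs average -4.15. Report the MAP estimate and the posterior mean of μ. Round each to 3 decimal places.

Posterior for μ is Normal. Precision-weighted mean: (1/6.3·12.5 + 12/1.2·-4.15) / (1/6.3 + 12/1.2) = -3.890.
A Normal posterior is symmetric, so mode = mean.

MAP = -3.890; posterior mean = -3.890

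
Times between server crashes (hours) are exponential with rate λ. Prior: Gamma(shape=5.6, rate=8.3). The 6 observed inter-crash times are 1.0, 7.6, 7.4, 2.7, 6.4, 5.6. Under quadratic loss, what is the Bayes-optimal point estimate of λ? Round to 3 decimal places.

0.297

Σ times = 30.7. Posterior: Gamma(shape = 5.6+6 = 11.6, rate = 8.3+30.7 = 39.0).
Mode = (α−1)/β = 10.6/39.0 = 0.272.
Mean = α/β = 11.6/39.0 = 0.297.
Quadratic loss ⇒ the optimal estimator is the posterior mean.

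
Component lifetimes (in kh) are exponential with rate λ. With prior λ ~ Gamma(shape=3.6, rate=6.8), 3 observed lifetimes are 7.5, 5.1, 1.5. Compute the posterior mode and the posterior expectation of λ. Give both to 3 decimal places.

posterior mode = 0.268, posterior expectation = 0.316

Σ times = 14.1. Posterior: Gamma(shape = 3.6+3 = 6.6, rate = 6.8+14.1 = 20.9).
Mode = (α−1)/β = 5.6/20.9 = 0.268.
Mean = α/β = 6.6/20.9 = 0.316.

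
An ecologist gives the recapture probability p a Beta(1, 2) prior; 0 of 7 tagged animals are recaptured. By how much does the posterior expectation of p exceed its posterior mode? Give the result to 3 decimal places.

0.100

Posterior: Beta(1+0, 2+7) = Beta(1, 9).
Since α = 1 ≤ 1 and β > 1, the Beta density is monotone decreasing on [0,1]; the mode is at 0.
Mean = 1/(1+9) = 0.100.
Difference = 0.100 − 0.000 = 0.100.
Mean > mode: the posterior has a right tail.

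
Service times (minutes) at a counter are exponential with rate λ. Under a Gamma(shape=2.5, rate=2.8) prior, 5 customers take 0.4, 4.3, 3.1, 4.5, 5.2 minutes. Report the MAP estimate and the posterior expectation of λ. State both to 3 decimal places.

Σ times = 17.5. Posterior: Gamma(shape = 2.5+5 = 7.5, rate = 2.8+17.5 = 20.3).
Mode = (α−1)/β = 6.5/20.3 = 0.320.
Mean = α/β = 7.5/20.3 = 0.369.

MAP estimate = 0.320, posterior expectation = 0.369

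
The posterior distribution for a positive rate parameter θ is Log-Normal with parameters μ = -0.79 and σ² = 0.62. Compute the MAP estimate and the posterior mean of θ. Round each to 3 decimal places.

Mode = exp(μ − σ²) = exp(-1.41) = 0.244.
Mean = exp(μ + σ²/2) = exp(-0.480) = 0.619.

MAP = 0.244, posterior mean = 0.619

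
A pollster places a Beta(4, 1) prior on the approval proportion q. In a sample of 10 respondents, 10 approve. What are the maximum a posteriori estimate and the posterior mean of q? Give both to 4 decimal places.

MAP = 1.0000, posterior mean = 0.9333

Posterior: Beta(4+10, 1+0) = Beta(14, 1).
Since β = 1 ≤ 1 and α > 1, the Beta density is monotone increasing on [0,1]; the mode is at 1.
Mean = 14/(14+1) = 0.9333.
Left-skewed posterior ⇒ mean < mode.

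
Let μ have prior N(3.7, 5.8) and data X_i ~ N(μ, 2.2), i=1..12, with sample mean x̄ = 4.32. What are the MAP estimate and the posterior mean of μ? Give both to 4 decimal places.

Posterior for μ is Normal. Precision-weighted mean: (1/5.8·3.7 + 12/2.2·4.32) / (1/5.8 + 12/2.2) = 4.3010.
A Normal posterior is symmetric, so mode = mean.

MAP estimate = 4.3010, posterior mean = 4.3010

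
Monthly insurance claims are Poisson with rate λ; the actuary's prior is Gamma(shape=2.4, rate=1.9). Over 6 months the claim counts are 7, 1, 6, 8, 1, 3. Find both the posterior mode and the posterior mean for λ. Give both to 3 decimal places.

MAP: 3.468. Posterior mean: 3.595.

Σ counts = 26. Posterior: Gamma(shape = 2.4+26 = 28.4, rate = 1.9+6 = 7.9).
Mode = (α−1)/β = 27.4/7.9 = 3.468.
Mean = α/β = 28.4/7.9 = 3.595.
The posterior is right-skewed, so the mean exceeds the mode.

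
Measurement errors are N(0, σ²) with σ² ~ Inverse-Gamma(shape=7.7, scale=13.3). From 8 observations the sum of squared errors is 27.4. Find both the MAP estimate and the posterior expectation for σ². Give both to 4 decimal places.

Posterior: Inverse-Gamma(shape = 7.7+8/2 = 11.7, scale = 13.3+27.4/2 = 27.0).
Mode = β/(α+1) = 27.0/12.7 = 2.1260.
Mean = β/(α−1) = 27.0/10.7 = 2.5234.

MAP = 2.1260, posterior mean = 2.5234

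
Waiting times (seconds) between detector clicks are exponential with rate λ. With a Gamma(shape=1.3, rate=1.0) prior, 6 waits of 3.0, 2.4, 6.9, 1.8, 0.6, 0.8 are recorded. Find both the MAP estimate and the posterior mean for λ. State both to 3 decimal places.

λ_MAP = 0.382, E[λ|data] = 0.442

Σ times = 15.5. Posterior: Gamma(shape = 1.3+6 = 7.3, rate = 1.0+15.5 = 16.5).
Mode = (α−1)/β = 6.3/16.5 = 0.382.
Mean = α/β = 7.3/16.5 = 0.442.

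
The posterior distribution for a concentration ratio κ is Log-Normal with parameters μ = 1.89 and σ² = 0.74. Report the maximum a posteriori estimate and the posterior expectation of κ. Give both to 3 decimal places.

Mode = exp(μ − σ²) = exp(1.15) = 3.158.
Mean = exp(μ + σ²/2) = exp(2.260) = 9.583.
Mean > mode: the posterior has a right tail.

MAP: 3.158. Posterior mean: 9.583.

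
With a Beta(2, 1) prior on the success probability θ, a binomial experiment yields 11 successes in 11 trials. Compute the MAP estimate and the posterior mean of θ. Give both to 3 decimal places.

MAP: 1.000. Posterior mean: 0.929.

Posterior: Beta(2+11, 1+0) = Beta(13, 1).
Since β = 1 ≤ 1 and α > 1, the Beta density is monotone increasing on [0,1]; the mode is at 1.
Mean = 13/(13+1) = 0.929.
Left-skewed posterior ⇒ mean < mode.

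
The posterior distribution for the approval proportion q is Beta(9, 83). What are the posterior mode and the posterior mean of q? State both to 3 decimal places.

Mode = (9−1)/(9+83−2) = 8/90 = 0.089.
Mean = 9/(9+83) = 9/92 = 0.098.

MAP = 0.089; posterior mean = 0.098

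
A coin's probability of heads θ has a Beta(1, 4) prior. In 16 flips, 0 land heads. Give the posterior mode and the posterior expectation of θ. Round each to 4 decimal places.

MAP = 0.0000; posterior mean = 0.0476

Posterior: Beta(1+0, 4+16) = Beta(1, 20).
Since α = 1 ≤ 1 and β > 1, the Beta density is monotone decreasing on [0,1]; the mode is at 0.
Mean = 1/(1+20) = 0.0476.
The posterior is right-skewed, so the mean exceeds the mode.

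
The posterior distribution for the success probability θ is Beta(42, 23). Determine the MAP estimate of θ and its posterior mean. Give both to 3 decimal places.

Mode = (42−1)/(42+23−2) = 41/63 = 0.651.
Mean = 42/(42+23) = 42/65 = 0.646.
The mean is pulled below the mode by the posterior's left skew.

θ_MAP = 0.651, E[θ|data] = 0.646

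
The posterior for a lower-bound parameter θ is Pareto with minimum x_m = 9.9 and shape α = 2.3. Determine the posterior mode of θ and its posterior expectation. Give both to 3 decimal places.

MAP = 9.900, posterior mean = 17.515

The Pareto density is strictly decreasing on [x_m, ∞), so the mode is x_m = 9.900.
Mean = α·x_m/(α−1) = 2.3·9.9/1.3 = 17.515.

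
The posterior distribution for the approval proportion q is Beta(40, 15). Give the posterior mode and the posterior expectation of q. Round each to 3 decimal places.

Mode = (40−1)/(40+15−2) = 39/53 = 0.736.
Mean = 40/(40+15) = 40/55 = 0.727.

MAP = 0.736, posterior mean = 0.727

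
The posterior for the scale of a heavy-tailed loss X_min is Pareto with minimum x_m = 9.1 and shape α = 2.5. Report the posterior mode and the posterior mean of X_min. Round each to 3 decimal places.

MAP = 9.100, posterior mean = 15.167

The Pareto density is strictly decreasing on [x_m, ∞), so the mode is x_m = 9.100.
Mean = α·x_m/(α−1) = 2.5·9.1/1.5 = 15.167.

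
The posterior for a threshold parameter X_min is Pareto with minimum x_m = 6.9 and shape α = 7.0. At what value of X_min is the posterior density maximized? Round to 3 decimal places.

The Pareto density is strictly decreasing on [x_m, ∞), so the mode is x_m = 6.900.
Mean = α·x_m/(α−1) = 7.0·6.9/6.0 = 8.050.
This is the posterior mode — the MAP estimate.

6.900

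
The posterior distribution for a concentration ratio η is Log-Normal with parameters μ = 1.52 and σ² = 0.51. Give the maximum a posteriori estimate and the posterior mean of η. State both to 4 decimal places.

MAP = 2.7456; posterior mean = 5.9003

Mode = exp(μ − σ²) = exp(1.01) = 2.7456.
Mean = exp(μ + σ²/2) = exp(1.775) = 5.9003.
Right-skewed posterior ⇒ mode < mean.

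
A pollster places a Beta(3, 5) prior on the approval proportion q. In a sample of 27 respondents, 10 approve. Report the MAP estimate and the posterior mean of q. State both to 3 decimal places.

Posterior: Beta(3+10, 5+17) = Beta(13, 22).
Mode = (13−1)/(13+22−2) = 12/33 = 0.364.
Mean = 13/(13+22) = 13/35 = 0.371.

MAP = 0.364; posterior mean = 0.371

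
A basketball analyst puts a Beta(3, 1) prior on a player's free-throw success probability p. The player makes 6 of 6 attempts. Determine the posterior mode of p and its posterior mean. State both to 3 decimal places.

Posterior: Beta(3+6, 1+0) = Beta(9, 1).
Since β = 1 ≤ 1 and α > 1, the Beta density is monotone increasing on [0,1]; the mode is at 1.
Mean = 9/(9+1) = 0.900.
The posterior is left-skewed, so the mode exceeds the mean.

MAP: 1.000. Posterior mean: 0.900.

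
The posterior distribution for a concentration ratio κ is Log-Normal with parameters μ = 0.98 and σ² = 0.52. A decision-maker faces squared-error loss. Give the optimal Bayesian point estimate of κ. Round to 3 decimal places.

3.456

Mode = exp(μ − σ²) = exp(0.46) = 1.584.
Mean = exp(μ + σ²/2) = exp(1.240) = 3.456.
Squared-error loss ⇒ the optimal estimator is the posterior mean.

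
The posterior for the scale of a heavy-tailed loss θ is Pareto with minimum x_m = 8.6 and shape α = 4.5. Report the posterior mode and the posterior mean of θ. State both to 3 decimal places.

MAP = 8.600; posterior mean = 11.057

The Pareto density is strictly decreasing on [x_m, ∞), so the mode is x_m = 8.600.
Mean = α·x_m/(α−1) = 4.5·8.6/3.5 = 11.057.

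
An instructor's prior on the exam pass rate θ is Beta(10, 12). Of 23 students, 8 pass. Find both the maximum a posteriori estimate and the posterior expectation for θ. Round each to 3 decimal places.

MAP = 0.395, posterior mean = 0.400

Posterior: Beta(10+8, 12+15) = Beta(18, 27).
Mode = (18−1)/(18+27−2) = 17/43 = 0.395.
Mean = 18/(18+27) = 18/45 = 0.400.
The posterior is right-skewed, so the mean exceeds the mode.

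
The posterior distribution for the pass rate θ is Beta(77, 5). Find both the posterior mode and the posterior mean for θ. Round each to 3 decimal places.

MAP = 0.950; posterior mean = 0.939

Mode = (77−1)/(77+5−2) = 76/80 = 0.950.
Mean = 77/(77+5) = 77/82 = 0.939.
Left-skewed posterior ⇒ mean < mode.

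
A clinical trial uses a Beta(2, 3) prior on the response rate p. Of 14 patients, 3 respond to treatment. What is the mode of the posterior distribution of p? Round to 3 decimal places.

Posterior: Beta(2+3, 3+11) = Beta(5, 14).
Mode = (5−1)/(5+14−2) = 4/17 = 0.235.
Mean = 5/(5+14) = 5/19 = 0.263.
This is the posterior mode — the MAP estimate.

0.235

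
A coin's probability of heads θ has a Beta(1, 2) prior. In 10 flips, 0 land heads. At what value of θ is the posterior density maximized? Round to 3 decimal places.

0.000

Posterior: Beta(1+0, 2+10) = Beta(1, 12).
Since α = 1 ≤ 1 and β > 1, the Beta density is monotone decreasing on [0,1]; the mode is at 0.
Mean = 1/(1+12) = 0.077.
This is the posterior mode — the MAP estimate.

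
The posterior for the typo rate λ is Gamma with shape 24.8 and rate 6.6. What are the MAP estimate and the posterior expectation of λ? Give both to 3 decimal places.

Mode = (α−1)/β = 23.8/6.6 = 3.606.
Mean = α/β = 24.8/6.6 = 3.758.

MAP estimate = 3.606, posterior expectation = 3.758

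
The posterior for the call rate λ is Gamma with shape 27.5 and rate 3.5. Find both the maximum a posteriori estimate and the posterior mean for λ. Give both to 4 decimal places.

MAP: 7.5714. Posterior mean: 7.8571.

Mode = (α−1)/β = 26.5/3.5 = 7.5714.
Mean = α/β = 27.5/3.5 = 7.8571.
Mean > mode: the posterior has a right tail.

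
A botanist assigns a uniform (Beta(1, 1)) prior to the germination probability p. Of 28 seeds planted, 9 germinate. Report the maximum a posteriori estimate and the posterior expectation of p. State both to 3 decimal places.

Posterior: Beta(1+9, 1+19) = Beta(10, 20).
Mode = (10−1)/(10+20−2) = 9/28 = 0.321.
With a flat prior the MAP equals the MLE, 9/28.
Mean = 10/(10+20) = 10/30 = 0.333.

MAP = 0.321, posterior mean = 0.333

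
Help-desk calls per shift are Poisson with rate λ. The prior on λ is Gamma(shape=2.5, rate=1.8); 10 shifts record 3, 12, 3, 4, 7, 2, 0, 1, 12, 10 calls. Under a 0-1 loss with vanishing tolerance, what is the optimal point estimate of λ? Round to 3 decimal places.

Σ counts = 54. Posterior: Gamma(shape = 2.5+54 = 56.5, rate = 1.8+10 = 11.8).
Mode = (α−1)/β = 55.5/11.8 = 4.703.
Mean = α/β = 56.5/11.8 = 4.788.
This is the posterior mode — the MAP estimate.

4.703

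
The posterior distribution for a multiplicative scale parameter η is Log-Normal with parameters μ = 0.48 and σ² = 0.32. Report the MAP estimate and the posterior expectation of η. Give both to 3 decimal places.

Mode = exp(μ − σ²) = exp(0.16) = 1.174.
Mean = exp(μ + σ²/2) = exp(0.640) = 1.896.
Right-skewed posterior ⇒ mode < mean.

MAP estimate = 1.174, posterior expectation = 1.896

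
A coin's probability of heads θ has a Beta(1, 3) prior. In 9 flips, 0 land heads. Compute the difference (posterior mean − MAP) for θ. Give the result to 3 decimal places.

0.077

Posterior: Beta(1+0, 3+9) = Beta(1, 12).
Since α = 1 ≤ 1 and β > 1, the Beta density is monotone decreasing on [0,1]; the mode is at 0.
Mean = 1/(1+12) = 0.077.
Difference = 0.077 − 0.000 = 0.077.
The posterior is right-skewed, so the mean exceeds the mode.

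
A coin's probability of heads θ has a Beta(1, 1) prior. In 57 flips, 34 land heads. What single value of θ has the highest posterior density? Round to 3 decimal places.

Posterior: Beta(1+34, 1+23) = Beta(35, 24).
Mode = (35−1)/(35+24−2) = 34/57 = 0.596.
With a flat prior the MAP equals the MLE, 34/57.
Mean = 35/(35+24) = 35/59 = 0.593.
This is the posterior mode — the MAP estimate.

0.596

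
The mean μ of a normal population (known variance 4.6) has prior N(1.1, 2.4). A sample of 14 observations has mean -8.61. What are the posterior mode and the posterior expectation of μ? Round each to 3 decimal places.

Posterior for μ is Normal. Precision-weighted mean: (1/2.4·1.1 + 14/4.6·-8.61) / (1/2.4 + 14/4.6) = -7.441.
A Normal posterior is symmetric, so mode = mean.

μ_MAP = -7.441, E[μ|data] = -7.441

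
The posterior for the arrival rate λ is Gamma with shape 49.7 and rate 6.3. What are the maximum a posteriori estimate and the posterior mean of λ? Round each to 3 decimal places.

Mode = (α−1)/β = 48.7/6.3 = 7.730.
Mean = α/β = 49.7/6.3 = 7.889.

maximum a posteriori estimate = 7.730, posterior mean = 7.889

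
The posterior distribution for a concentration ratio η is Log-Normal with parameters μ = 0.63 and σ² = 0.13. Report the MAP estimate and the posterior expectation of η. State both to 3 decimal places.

Mode = exp(μ − σ²) = exp(0.50) = 1.649.
Mean = exp(μ + σ²/2) = exp(0.695) = 2.004.
Right-skewed posterior ⇒ mode < mean.

η_MAP = 1.649, E[η|data] = 2.004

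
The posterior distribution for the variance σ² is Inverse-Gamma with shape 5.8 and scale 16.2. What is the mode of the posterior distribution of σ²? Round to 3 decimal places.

Mode = β/(α+1) = 16.2/6.8 = 2.382.
Mean = β/(α−1) = 16.2/4.8 = 3.375.
This is the posterior mode — the MAP estimate.

2.382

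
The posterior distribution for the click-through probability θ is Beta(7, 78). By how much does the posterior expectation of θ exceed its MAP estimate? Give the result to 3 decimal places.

Mode = (7−1)/(7+78−2) = 6/83 = 0.072.
Mean = 7/(7+78) = 7/85 = 0.082.
Difference = 0.082 − 0.072 = 0.010.
The mean is pulled above the mode by the posterior's right skew.

0.010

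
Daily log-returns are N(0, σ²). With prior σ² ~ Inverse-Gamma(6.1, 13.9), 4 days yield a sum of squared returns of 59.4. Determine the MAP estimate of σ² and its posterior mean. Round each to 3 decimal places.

Posterior: Inverse-Gamma(shape = 6.1+4/2 = 8.1, scale = 13.9+59.4/2 = 43.6).
Mode = β/(α+1) = 43.6/9.1 = 4.791.
Mean = β/(α−1) = 43.6/7.1 = 6.141.
Mean > mode: the posterior has a right tail.

σ²_MAP = 4.791, E[σ²|data] = 6.141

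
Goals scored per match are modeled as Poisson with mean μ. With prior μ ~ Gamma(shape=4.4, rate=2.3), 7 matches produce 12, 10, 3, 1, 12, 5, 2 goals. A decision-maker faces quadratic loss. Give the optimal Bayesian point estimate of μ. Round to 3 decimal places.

Σ counts = 45. Posterior: Gamma(shape = 4.4+45 = 49.4, rate = 2.3+7 = 9.3).
Mode = (α−1)/β = 48.4/9.3 = 5.204.
Mean = α/β = 49.4/9.3 = 5.312.
Quadratic loss ⇒ the optimal estimator is the posterior mean.

5.312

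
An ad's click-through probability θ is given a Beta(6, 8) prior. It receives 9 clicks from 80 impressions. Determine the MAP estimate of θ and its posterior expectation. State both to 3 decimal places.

Posterior: Beta(6+9, 8+71) = Beta(15, 79).
Mode = (15−1)/(15+79−2) = 14/92 = 0.152.
Mean = 15/(15+79) = 15/94 = 0.160.
The mean is pulled above the mode by the posterior's right skew.

MAP: 0.152. Posterior mean: 0.160.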